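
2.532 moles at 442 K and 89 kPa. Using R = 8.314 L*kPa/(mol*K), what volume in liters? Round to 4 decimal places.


PV = nRT, solve for V = nRT / P.
nRT = 2.532 * 8.314 * 442 = 9304.5632
V = 9304.5632 / 89
V = 104.54565393 L, rounded to 4 dp:

104.5457 L


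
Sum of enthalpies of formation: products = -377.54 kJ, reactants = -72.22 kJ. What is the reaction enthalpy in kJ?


dH_rxn = sum(dH_f products) - sum(dH_f reactants)
dH_rxn = -377.54 - (-72.22)
dH_rxn = -305.32 kJ:

-305.32 kJ


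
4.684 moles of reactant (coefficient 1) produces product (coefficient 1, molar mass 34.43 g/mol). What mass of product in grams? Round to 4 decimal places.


Use the coefficient ratio to convert reactant moles to product moles, then multiply by the product's molar mass.
moles_P = moles_R * (coeff_P / coeff_R) = 4.684 * (1/1) = 4.684
mass_P = moles_P * M_P = 4.684 * 34.43
mass_P = 161.27012 g, rounded to 4 dp:

161.2701 g


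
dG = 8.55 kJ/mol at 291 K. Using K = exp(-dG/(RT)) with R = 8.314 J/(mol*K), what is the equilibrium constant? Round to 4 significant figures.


dG is in kJ/mol; multiply by 1000 to match R in J/(mol*K).
RT = 8.314 * 291 = 2419.374 J/mol
exponent = -dG*1000 / (RT) = -(8.55*1000) / 2419.374 = -3.53397201
K = exp(-3.53397201)
K = 0.029188747, rounded to 4 significant figures:

0.02919


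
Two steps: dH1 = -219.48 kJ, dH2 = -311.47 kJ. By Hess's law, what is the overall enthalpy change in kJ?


Hess's law: enthalpy is a state function, so add the step enthalpies.
dH_total = dH1 + dH2 = -219.48 + (-311.47)
dH_total = -530.95 kJ:

-530.95 kJ


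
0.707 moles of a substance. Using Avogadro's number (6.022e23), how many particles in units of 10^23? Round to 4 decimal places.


N = n * NA, then divide by 1e23 for the requested units.
N / 1e23 = n * 6.022
N / 1e23 = 0.707 * 6.022
N / 1e23 = 4.257554, rounded to 4 dp:

4.2576


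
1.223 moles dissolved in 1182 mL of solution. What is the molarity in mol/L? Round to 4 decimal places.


Convert volume to liters: V_L = V_mL / 1000.
V_L = 1182 / 1000 = 1.182 L
M = n / V_L = 1.223 / 1.182
M = 1.03468697 mol/L, rounded to 4 dp:

1.0347 mol/L


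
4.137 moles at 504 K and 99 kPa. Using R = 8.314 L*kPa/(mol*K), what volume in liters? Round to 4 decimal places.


PV = nRT, solve for V = nRT / P.
nRT = 4.137 * 8.314 * 504 = 17335.0891
V = 17335.0891 / 99
V = 175.1019101 L, rounded to 4 dp:

175.1019 L


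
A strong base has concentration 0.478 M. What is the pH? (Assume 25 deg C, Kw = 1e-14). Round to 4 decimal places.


A strong base dissociates completely, so [OH-] equals the given concentration.
pOH = -log10([OH-]) = -log10(0.478) = 0.320572
pH = 14 - pOH = 14 - 0.320572
pH = 13.679428, rounded to 4 dp:

13.6794


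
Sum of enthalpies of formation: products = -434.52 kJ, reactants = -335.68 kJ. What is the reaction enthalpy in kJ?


dH_rxn = sum(dH_f products) - sum(dH_f reactants)
dH_rxn = -434.52 - (-335.68)
dH_rxn = -98.84 kJ:

-98.84 kJ


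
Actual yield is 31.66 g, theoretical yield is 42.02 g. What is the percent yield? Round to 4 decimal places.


% yield = 100 * actual / theoretical
% yield = 100 * 31.66 / 42.02
% yield = 75.34507377 %, rounded to 4 dp:

75.3451 %


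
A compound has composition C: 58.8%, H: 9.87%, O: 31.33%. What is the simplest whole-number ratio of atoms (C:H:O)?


Assume 100 g of compound, divide each mass% by atomic mass to get moles, then normalize by the smallest to get a raw atom ratio.
Moles per 100 g: C: 58.8/12.011 = 4.8955, H: 9.87/1.008 = 9.7917, O: 31.33/15.999 = 1.9582
Raw ratio (divide by min = 1.9582): C: 2.5, H: 5.0, O: 1.0
Multiply by 2 to clear fractions: C: 5.0 ~= 5, H: 10.0 ~= 10, O: 2.0 ~= 2
Reduce by GCD to get the simplest whole-number ratio:

5:10:2


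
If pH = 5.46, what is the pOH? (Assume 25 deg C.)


At 25 deg C, pH + pOH = 14.
pOH = 14 - pH = 14 - 5.46
pOH = 8.54:

8.54


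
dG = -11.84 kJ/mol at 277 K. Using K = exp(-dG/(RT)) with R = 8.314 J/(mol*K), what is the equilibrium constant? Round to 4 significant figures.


dG is in kJ/mol; multiply by 1000 to match R in J/(mol*K).
RT = 8.314 * 277 = 2302.978 J/mol
exponent = -dG*1000 / (RT) = -(-11.84*1000) / 2302.978 = 5.14116939
K = exp(5.14116939)
K = 170.91552, rounded to 4 significant figures:

170.9


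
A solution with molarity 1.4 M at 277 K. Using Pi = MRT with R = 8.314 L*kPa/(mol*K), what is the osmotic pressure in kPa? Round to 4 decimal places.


Osmotic pressure (van't Hoff): Pi = M*R*T.
RT = 8.314 * 277 = 2302.978
Pi = 1.4 * 2302.978
Pi = 3224.1692 kPa, rounded to 4 dp:

3224.1692 kPa


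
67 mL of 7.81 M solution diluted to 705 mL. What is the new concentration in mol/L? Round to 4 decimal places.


Dilution: M1*V1 = M2*V2, solve for M2.
M2 = M1*V1 / V2
M2 = 7.81 * 67 / 705
M2 = 523.27 / 705
M2 = 0.74222695 mol/L, rounded to 4 dp:

0.7422 mol/L


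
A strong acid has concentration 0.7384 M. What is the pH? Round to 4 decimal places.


A strong acid dissociates completely, so [H+] equals the given concentration.
pH = -log10([H+]) = -log10(0.7384)
pH = 0.13170831, rounded to 4 dp:

0.1317


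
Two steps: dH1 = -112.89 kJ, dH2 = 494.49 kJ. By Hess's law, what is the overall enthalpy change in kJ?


Hess's law: enthalpy is a state function, so add the step enthalpies.
dH_total = dH1 + dH2 = -112.89 + (494.49)
dH_total = 381.6 kJ:

381.60 kJ


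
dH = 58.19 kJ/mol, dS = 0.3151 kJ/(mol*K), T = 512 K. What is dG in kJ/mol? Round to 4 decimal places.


Gibbs: dG = dH - T*dS (consistent units, dS already in kJ/(mol*K)).
T*dS = 512 * 0.3151 = 161.3312
dG = 58.19 - (161.3312)
dG = -103.1412 kJ/mol, rounded to 4 dp:

-103.1412 kJ/mol


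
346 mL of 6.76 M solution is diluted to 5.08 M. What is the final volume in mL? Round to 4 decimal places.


Dilution: M1*V1 = M2*V2, solve for V2.
V2 = M1*V1 / M2
V2 = 6.76 * 346 / 5.08
V2 = 2338.96 / 5.08
V2 = 460.42519685 mL, rounded to 4 dp:

460.4252 mL


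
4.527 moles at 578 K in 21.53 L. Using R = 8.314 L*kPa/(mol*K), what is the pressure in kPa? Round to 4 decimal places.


PV = nRT, solve for P = nRT / V.
nRT = 4.527 * 8.314 * 578 = 21754.4623
P = 21754.4623 / 21.53
P = 1010.42555968 kPa, rounded to 4 dp:

1010.4256 kPa


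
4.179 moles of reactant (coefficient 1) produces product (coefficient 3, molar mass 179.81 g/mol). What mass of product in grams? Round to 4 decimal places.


Use the coefficient ratio to convert reactant moles to product moles, then multiply by the product's molar mass.
moles_P = moles_R * (coeff_P / coeff_R) = 4.179 * (3/1) = 12.537
mass_P = moles_P * M_P = 12.537 * 179.81
mass_P = 2254.27797 g, rounded to 4 dp:

2254.2780 g


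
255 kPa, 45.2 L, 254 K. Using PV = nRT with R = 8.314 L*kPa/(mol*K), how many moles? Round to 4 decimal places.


PV = nRT, solve for n = PV / (RT).
PV = 255 * 45.2 = 11526.0
RT = 8.314 * 254 = 2111.756
n = 11526.0 / 2111.756
n = 5.45801693 mol, rounded to 4 dp:

5.4580 mol


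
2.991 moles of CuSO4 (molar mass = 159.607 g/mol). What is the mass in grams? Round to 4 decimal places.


mass = n * M
mass = 2.991 * 159.607
mass = 477.384537 g, rounded to 4 dp:

477.3845 g


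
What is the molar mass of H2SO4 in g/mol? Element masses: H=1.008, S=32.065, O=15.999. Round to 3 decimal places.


M = sum(count * atomic_mass) over atoms.
M = 2*1.008 + 1*32.065 + 4*15.999
M = 2.016 + 32.065 + 63.996
M = 98.077 g/mol, rounded to 3 dp:

98.077 g/mol


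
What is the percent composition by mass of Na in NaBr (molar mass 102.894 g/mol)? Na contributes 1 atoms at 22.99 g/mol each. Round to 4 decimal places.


pct = 100 * (n_elem * M_elem) / M_total
mass_contribution = 1 * 22.99 = 22.99 g/mol
pct = 100 * 22.99 / 102.894
pct = 22.34338251 %, rounded to 4 dp:

22.3434 %


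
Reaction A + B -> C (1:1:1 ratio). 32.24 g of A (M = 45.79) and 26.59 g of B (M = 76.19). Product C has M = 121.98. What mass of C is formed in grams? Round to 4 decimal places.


Find moles of each reactant; the smaller value is the limiting reagent in a 1:1:1 reaction, so moles_C equals moles of the limiter.
n_A = mass_A / M_A = 32.24 / 45.79 = 0.704084 mol
n_B = mass_B / M_B = 26.59 / 76.19 = 0.348996 mol
Limiting reagent: B (smaller), n_limiting = 0.348996 mol
mass_C = n_limiting * M_C = 0.348996 * 121.98
mass_C = 42.57053208 g, rounded to 4 dp:

42.5705 g


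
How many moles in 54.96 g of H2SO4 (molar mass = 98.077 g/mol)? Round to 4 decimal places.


n = mass / M
n = 54.96 / 98.077
n = 0.56037603 mol, rounded to 4 dp:

0.5604 mol


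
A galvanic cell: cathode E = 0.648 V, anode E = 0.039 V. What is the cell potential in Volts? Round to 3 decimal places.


Standard cell potential: E_cell = E_cathode - E_anode.
E_cell = 0.648 - (0.039)
E_cell = 0.609 V, rounded to 3 dp:

0.609 V


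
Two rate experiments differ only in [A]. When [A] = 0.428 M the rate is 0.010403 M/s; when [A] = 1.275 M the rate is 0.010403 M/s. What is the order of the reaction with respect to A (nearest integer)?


Rate is proportional to [A]^n, so rate2/rate1 = ([A]2/[A]1)^n. Take logs to solve for n.
rate2/rate1 = 0.010403 / 0.010403 = 1.0
[A]2/[A]1 = 1.275 / 0.428 = 2.979
n = ln(1.0) / ln(2.979) = 0.0
Nearest integer order:

0


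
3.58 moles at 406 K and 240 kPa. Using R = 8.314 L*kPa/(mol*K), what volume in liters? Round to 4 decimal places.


PV = nRT, solve for V = nRT / P.
nRT = 3.58 * 8.314 * 406 = 12084.2327
V = 12084.2327 / 240
V = 50.35096958 L, rounded to 4 dp:

50.3510 L


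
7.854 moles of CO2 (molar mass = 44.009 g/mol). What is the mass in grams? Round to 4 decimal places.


mass = n * M
mass = 7.854 * 44.009
mass = 345.646686 g, rounded to 4 dp:

345.6467 g


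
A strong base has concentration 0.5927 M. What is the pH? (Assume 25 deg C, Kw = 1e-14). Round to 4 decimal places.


A strong base dissociates completely, so [OH-] equals the given concentration.
pOH = -log10([OH-]) = -log10(0.5927) = 0.227165
pH = 14 - pOH = 14 - 0.227165
pH = 13.772835, rounded to 4 dp:

13.7728


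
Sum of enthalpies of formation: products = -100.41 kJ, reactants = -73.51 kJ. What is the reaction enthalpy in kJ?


dH_rxn = sum(dH_f products) - sum(dH_f reactants)
dH_rxn = -100.41 - (-73.51)
dH_rxn = -26.9 kJ:

-26.90 kJ


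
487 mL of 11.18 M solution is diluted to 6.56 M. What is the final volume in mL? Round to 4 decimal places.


Dilution: M1*V1 = M2*V2, solve for V2.
V2 = M1*V1 / M2
V2 = 11.18 * 487 / 6.56
V2 = 5444.66 / 6.56
V2 = 829.97865854 mL, rounded to 4 dp:

829.9787 mL


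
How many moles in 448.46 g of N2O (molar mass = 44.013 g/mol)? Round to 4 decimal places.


n = mass / M
n = 448.46 / 44.013
n = 10.18926226 mol, rounded to 4 dp:

10.1893 mol


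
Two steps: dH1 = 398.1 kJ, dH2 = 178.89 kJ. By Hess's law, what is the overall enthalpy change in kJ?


Hess's law: enthalpy is a state function, so add the step enthalpies.
dH_total = dH1 + dH2 = 398.1 + (178.89)
dH_total = 576.99 kJ:

576.99 kJ


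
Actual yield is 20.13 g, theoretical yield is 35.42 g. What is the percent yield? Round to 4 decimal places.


% yield = 100 * actual / theoretical
% yield = 100 * 20.13 / 35.42
% yield = 56.83229814 %, rounded to 4 dp:

56.8323 %


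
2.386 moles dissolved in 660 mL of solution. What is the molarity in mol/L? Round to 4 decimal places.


Convert volume to liters: V_L = V_mL / 1000.
V_L = 660 / 1000 = 0.66 L
M = n / V_L = 2.386 / 0.66
M = 3.61515152 mol/L, rounded to 4 dp:

3.6152 mol/L


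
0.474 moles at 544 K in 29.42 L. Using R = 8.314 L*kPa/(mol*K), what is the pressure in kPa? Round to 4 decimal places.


PV = nRT, solve for P = nRT / V.
nRT = 0.474 * 8.314 * 544 = 2143.8148
P = 2143.8148 / 29.42
P = 72.8692998 kPa, rounded to 4 dp:

72.8693 kPa


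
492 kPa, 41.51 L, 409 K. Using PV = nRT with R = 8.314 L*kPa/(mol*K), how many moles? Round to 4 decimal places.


PV = nRT, solve for n = PV / (RT).
PV = 492 * 41.51 = 20422.92
RT = 8.314 * 409 = 3400.426
n = 20422.92 / 3400.426
n = 6.00598866 mol, rounded to 4 dp:

6.0060 mol


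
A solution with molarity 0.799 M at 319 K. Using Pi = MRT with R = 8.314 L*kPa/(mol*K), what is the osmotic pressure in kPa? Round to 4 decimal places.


Osmotic pressure (van't Hoff): Pi = M*R*T.
RT = 8.314 * 319 = 2652.166
Pi = 0.799 * 2652.166
Pi = 2119.080634 kPa, rounded to 4 dp:

2119.0806 kPa


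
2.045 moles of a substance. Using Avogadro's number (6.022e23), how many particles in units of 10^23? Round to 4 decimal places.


N = n * NA, then divide by 1e23 for the requested units.
N / 1e23 = n * 6.022
N / 1e23 = 2.045 * 6.022
N / 1e23 = 12.31499, rounded to 4 dp:

12.3150


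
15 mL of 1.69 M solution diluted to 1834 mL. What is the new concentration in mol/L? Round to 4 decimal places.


Dilution: M1*V1 = M2*V2, solve for M2.
M2 = M1*V1 / V2
M2 = 1.69 * 15 / 1834
M2 = 25.35 / 1834
M2 = 0.01382225 mol/L, rounded to 4 dp:

0.0138 mol/L


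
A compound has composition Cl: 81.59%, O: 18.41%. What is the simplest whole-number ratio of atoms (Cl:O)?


Assume 100 g of compound, divide each mass% by atomic mass to get moles, then normalize by the smallest to get a raw atom ratio.
Moles per 100 g: Cl: 81.59/35.453 = 2.3014, O: 18.41/15.999 = 1.1507
Raw ratio (divide by min = 1.1507): Cl: 2.0, O: 1.0
Multiply by 1 to clear fractions: Cl: 2.0 ~= 2, O: 1.0 ~= 1
Reduce by GCD to get the simplest whole-number ratio:

2:1


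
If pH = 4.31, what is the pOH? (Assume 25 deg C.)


At 25 deg C, pH + pOH = 14.
pOH = 14 - pH = 14 - 4.31
pOH = 9.69:

9.69


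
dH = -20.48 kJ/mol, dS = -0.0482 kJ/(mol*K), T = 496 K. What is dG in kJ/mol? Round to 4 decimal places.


Gibbs: dG = dH - T*dS (consistent units, dS already in kJ/(mol*K)).
T*dS = 496 * -0.0482 = -23.9072
dG = -20.48 - (-23.9072)
dG = 3.4272 kJ/mol, rounded to 4 dp:

3.4272 kJ/mol


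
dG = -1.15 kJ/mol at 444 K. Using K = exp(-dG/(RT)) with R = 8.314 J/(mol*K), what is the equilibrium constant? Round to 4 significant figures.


dG is in kJ/mol; multiply by 1000 to match R in J/(mol*K).
RT = 8.314 * 444 = 3691.416 J/mol
exponent = -dG*1000 / (RT) = -(-1.15*1000) / 3691.416 = 0.31153357
K = exp(0.31153357)
K = 1.3655176, rounded to 4 significant figures:

1.366


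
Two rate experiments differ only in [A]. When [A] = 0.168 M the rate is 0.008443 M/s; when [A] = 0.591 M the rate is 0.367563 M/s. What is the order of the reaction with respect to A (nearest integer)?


Rate is proportional to [A]^n, so rate2/rate1 = ([A]2/[A]1)^n. Take logs to solve for n.
rate2/rate1 = 0.367563 / 0.008443 = 43.5346
[A]2/[A]1 = 0.591 / 0.168 = 3.5179
n = ln(43.5346) / ln(3.5179) = 3.0
Nearest integer order:

3


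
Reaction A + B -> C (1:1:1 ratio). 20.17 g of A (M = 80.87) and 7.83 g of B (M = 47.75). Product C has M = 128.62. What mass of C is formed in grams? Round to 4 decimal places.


Find moles of each reactant; the smaller value is the limiting reagent in a 1:1:1 reaction, so moles_C equals moles of the limiter.
n_A = mass_A / M_A = 20.17 / 80.87 = 0.249413 mol
n_B = mass_B / M_B = 7.83 / 47.75 = 0.163979 mol
Limiting reagent: B (smaller), n_limiting = 0.163979 mol
mass_C = n_limiting * M_C = 0.163979 * 128.62
mass_C = 21.09097898 g, rounded to 4 dp:

21.0910 g


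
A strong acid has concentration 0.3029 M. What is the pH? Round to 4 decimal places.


A strong acid dissociates completely, so [H+] equals the given concentration.
pH = -log10([H+]) = -log10(0.3029)
pH = 0.51870073, rounded to 4 dp:

0.5187


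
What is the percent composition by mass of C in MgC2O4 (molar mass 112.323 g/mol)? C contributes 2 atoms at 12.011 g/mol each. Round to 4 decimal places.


pct = 100 * (n_elem * M_elem) / M_total
mass_contribution = 2 * 12.011 = 24.022 g/mol
pct = 100 * 24.022 / 112.323
pct = 21.38653704 %, rounded to 4 dp:

21.3865 %


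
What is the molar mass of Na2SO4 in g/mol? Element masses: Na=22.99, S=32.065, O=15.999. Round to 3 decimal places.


M = sum(count * atomic_mass) over atoms.
M = 2*22.99 + 1*32.065 + 4*15.999
M = 45.98 + 32.065 + 63.996
M = 142.041 g/mol, rounded to 3 dp:

142.041 g/mol


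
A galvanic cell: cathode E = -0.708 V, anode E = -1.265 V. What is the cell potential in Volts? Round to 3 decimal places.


Standard cell potential: E_cell = E_cathode - E_anode.
E_cell = -0.708 - (-1.265)
E_cell = 0.557 V, rounded to 3 dp:

0.557 V


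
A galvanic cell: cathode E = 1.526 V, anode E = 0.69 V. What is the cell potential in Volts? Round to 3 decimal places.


Standard cell potential: E_cell = E_cathode - E_anode.
E_cell = 1.526 - (0.69)
E_cell = 0.836 V, rounded to 3 dp:

0.836 V


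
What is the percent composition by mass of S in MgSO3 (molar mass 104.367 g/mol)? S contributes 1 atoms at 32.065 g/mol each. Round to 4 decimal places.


pct = 100 * (n_elem * M_elem) / M_total
mass_contribution = 1 * 32.065 = 32.065 g/mol
pct = 100 * 32.065 / 104.367
pct = 30.72331292 %, rounded to 4 dp:

30.7233 %


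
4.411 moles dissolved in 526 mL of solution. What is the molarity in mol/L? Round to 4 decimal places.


Convert volume to liters: V_L = V_mL / 1000.
V_L = 526 / 1000 = 0.526 L
M = n / V_L = 4.411 / 0.526
M = 8.38593156 mol/L, rounded to 4 dp:

8.3859 mol/L


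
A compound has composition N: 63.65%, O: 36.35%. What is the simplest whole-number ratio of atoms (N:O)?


Assume 100 g of compound, divide each mass% by atomic mass to get moles, then normalize by the smallest to get a raw atom ratio.
Moles per 100 g: N: 63.65/14.007 = 4.5442, O: 36.35/15.999 = 2.272
Raw ratio (divide by min = 2.272): N: 2.0, O: 1.0
Multiply by 1 to clear fractions: N: 2.0 ~= 2, O: 1.0 ~= 1
Reduce by GCD to get the simplest whole-number ratio:

2:1


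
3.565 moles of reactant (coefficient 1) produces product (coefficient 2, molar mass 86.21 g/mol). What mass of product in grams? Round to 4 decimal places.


Use the coefficient ratio to convert reactant moles to product moles, then multiply by the product's molar mass.
moles_P = moles_R * (coeff_P / coeff_R) = 3.565 * (2/1) = 7.13
mass_P = moles_P * M_P = 7.13 * 86.21
mass_P = 614.6773 g, rounded to 4 dp:

614.6773 g


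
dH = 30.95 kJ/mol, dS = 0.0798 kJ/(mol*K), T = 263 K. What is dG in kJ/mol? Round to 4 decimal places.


Gibbs: dG = dH - T*dS (consistent units, dS already in kJ/(mol*K)).
T*dS = 263 * 0.0798 = 20.9874
dG = 30.95 - (20.9874)
dG = 9.9626 kJ/mol, rounded to 4 dp:

9.9626 kJ/mol


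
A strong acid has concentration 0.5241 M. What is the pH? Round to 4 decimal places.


A strong acid dissociates completely, so [H+] equals the given concentration.
pH = -log10([H+]) = -log10(0.5241)
pH = 0.28058584, rounded to 4 dp:

0.2806


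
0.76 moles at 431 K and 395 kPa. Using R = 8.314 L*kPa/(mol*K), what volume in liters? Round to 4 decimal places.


PV = nRT, solve for V = nRT / P.
nRT = 0.76 * 8.314 * 431 = 2723.3338
V = 2723.3338 / 395
V = 6.89451595 L, rounded to 4 dp:

6.8945 L


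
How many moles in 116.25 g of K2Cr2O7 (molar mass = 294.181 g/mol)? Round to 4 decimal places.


n = mass / M
n = 116.25 / 294.181
n = 0.39516488 mol, rounded to 4 dp:

0.3952 mol


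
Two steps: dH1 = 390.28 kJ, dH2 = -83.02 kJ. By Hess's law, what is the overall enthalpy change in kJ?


Hess's law: enthalpy is a state function, so add the step enthalpies.
dH_total = dH1 + dH2 = 390.28 + (-83.02)
dH_total = 307.26 kJ:

307.26 kJ


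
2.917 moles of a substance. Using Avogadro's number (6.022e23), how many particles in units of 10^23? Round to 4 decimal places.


N = n * NA, then divide by 1e23 for the requested units.
N / 1e23 = n * 6.022
N / 1e23 = 2.917 * 6.022
N / 1e23 = 17.566174, rounded to 4 dp:

17.5662


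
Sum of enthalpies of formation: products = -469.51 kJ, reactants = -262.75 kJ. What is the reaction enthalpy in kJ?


dH_rxn = sum(dH_f products) - sum(dH_f reactants)
dH_rxn = -469.51 - (-262.75)
dH_rxn = -206.76 kJ:

-206.76 kJ


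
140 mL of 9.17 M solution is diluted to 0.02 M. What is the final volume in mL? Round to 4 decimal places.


Dilution: M1*V1 = M2*V2, solve for V2.
V2 = M1*V1 / M2
V2 = 9.17 * 140 / 0.02
V2 = 1283.8 / 0.02
V2 = 64190.0 mL, rounded to 4 dp:

64190.0000 mL


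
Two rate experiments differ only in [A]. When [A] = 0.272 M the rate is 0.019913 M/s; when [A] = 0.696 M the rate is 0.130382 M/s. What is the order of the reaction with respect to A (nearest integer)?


Rate is proportional to [A]^n, so rate2/rate1 = ([A]2/[A]1)^n. Take logs to solve for n.
rate2/rate1 = 0.130382 / 0.019913 = 6.5476
[A]2/[A]1 = 0.696 / 0.272 = 2.5588
n = ln(6.5476) / ln(2.5588) = 2.0
Nearest integer order:

2


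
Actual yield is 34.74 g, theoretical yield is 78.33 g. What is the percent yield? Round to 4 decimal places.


% yield = 100 * actual / theoretical
% yield = 100 * 34.74 / 78.33
% yield = 44.35082344 %, rounded to 4 dp:

44.3508 %


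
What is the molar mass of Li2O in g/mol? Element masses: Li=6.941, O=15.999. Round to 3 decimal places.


M = sum(count * atomic_mass) over atoms.
M = 2*6.941 + 1*15.999
M = 13.882 + 15.999
M = 29.881 g/mol, rounded to 3 dp:

29.881 g/mol


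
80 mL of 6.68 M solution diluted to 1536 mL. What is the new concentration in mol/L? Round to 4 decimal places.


Dilution: M1*V1 = M2*V2, solve for M2.
M2 = M1*V1 / V2
M2 = 6.68 * 80 / 1536
M2 = 534.4 / 1536
M2 = 0.34791667 mol/L, rounded to 4 dp:

0.3479 mol/L


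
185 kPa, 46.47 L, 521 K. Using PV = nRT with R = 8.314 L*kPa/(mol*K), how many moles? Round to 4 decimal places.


PV = nRT, solve for n = PV / (RT).
PV = 185 * 46.47 = 8596.95
RT = 8.314 * 521 = 4331.594
n = 8596.95 / 4331.594
n = 1.98470817 mol, rounded to 4 dp:

1.9847 mol


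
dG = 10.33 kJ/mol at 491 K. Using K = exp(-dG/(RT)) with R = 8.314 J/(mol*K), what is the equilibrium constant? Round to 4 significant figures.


dG is in kJ/mol; multiply by 1000 to match R in J/(mol*K).
RT = 8.314 * 491 = 4082.174 J/mol
exponent = -dG*1000 / (RT) = -(10.33*1000) / 4082.174 = -2.53051438
K = exp(-2.53051438)
K = 0.079618056, rounded to 4 significant figures:

0.07962


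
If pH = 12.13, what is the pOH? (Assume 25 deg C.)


At 25 deg C, pH + pOH = 14.
pOH = 14 - pH = 14 - 12.13
pOH = 1.87:

1.87


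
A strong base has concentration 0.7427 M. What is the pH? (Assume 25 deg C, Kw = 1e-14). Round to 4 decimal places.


A strong base dissociates completely, so [OH-] equals the given concentration.
pOH = -log10([OH-]) = -log10(0.7427) = 0.129187
pH = 14 - pOH = 14 - 0.129187
pH = 13.870813, rounded to 4 dp:

13.8708


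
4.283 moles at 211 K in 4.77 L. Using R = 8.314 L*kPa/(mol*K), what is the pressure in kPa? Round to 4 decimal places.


PV = nRT, solve for P = nRT / V.
nRT = 4.283 * 8.314 * 211 = 7513.4699
P = 7513.4699 / 4.77
P = 1575.15092243 kPa, rounded to 4 dp:

1575.1509 kPa


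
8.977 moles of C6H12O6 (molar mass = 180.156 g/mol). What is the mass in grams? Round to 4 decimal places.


mass = n * M
mass = 8.977 * 180.156
mass = 1617.260412 g, rounded to 4 dp:

1617.2604 g


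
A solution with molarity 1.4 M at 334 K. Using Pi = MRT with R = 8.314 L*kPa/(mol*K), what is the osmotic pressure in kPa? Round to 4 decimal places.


Osmotic pressure (van't Hoff): Pi = M*R*T.
RT = 8.314 * 334 = 2776.876
Pi = 1.4 * 2776.876
Pi = 3887.6264 kPa, rounded to 4 dp:

3887.6264 kPa


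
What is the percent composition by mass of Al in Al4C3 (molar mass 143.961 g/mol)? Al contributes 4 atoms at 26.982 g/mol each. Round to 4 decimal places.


pct = 100 * (n_elem * M_elem) / M_total
mass_contribution = 4 * 26.982 = 107.928 g/mol
pct = 100 * 107.928 / 143.961
pct = 74.97030446 %, rounded to 4 dp:

74.9703 %


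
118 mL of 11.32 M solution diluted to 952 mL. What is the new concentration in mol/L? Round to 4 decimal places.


Dilution: M1*V1 = M2*V2, solve for M2.
M2 = M1*V1 / V2
M2 = 11.32 * 118 / 952
M2 = 1335.76 / 952
M2 = 1.40310924 mol/L, rounded to 4 dp:

1.4031 mol/L


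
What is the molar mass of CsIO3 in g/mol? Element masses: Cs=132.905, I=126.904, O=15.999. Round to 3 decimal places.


M = sum(count * atomic_mass) over atoms.
M = 1*132.905 + 1*126.904 + 3*15.999
M = 132.905 + 126.904 + 47.997
M = 307.806 g/mol, rounded to 3 dp:

307.806 g/mol


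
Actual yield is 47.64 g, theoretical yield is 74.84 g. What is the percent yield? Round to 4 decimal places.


% yield = 100 * actual / theoretical
% yield = 100 * 47.64 / 74.84
% yield = 63.65579904 %, rounded to 4 dp:

63.6558 %


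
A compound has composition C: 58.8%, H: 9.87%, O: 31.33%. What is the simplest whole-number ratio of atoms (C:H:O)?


Assume 100 g of compound, divide each mass% by atomic mass to get moles, then normalize by the smallest to get a raw atom ratio.
Moles per 100 g: C: 58.8/12.011 = 4.8955, H: 9.87/1.008 = 9.7917, O: 31.33/15.999 = 1.9582
Raw ratio (divide by min = 1.9582): C: 2.5, H: 5.0, O: 1.0
Multiply by 2 to clear fractions: C: 5.0 ~= 5, H: 10.0 ~= 10, O: 2.0 ~= 2
Reduce by GCD to get the simplest whole-number ratio:

5:10:2


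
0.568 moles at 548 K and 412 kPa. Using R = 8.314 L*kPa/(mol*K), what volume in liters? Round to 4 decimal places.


PV = nRT, solve for V = nRT / P.
nRT = 0.568 * 8.314 * 548 = 2587.8489
V = 2587.8489 / 412
V = 6.28118665 L, rounded to 4 dp:

6.2812 L


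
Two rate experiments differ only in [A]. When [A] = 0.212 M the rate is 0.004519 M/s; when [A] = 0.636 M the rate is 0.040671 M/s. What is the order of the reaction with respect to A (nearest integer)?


Rate is proportional to [A]^n, so rate2/rate1 = ([A]2/[A]1)^n. Take logs to solve for n.
rate2/rate1 = 0.040671 / 0.004519 = 9.0
[A]2/[A]1 = 0.636 / 0.212 = 3.0
n = ln(9.0) / ln(3.0) = 2.0
Nearest integer order:

2


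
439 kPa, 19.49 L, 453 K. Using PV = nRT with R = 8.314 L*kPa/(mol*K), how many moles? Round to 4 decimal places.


PV = nRT, solve for n = PV / (RT).
PV = 439 * 19.49 = 8556.11
RT = 8.314 * 453 = 3766.242
n = 8556.11 / 3766.242
n = 2.27178976 mol, rounded to 4 dp:

2.2718 mol


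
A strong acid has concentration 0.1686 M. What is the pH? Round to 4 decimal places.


A strong acid dissociates completely, so [H+] equals the given concentration.
pH = -log10([H+]) = -log10(0.1686)
pH = 0.77314243, rounded to 4 dp:

0.7731


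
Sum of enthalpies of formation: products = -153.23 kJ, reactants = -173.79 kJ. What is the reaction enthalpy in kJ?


dH_rxn = sum(dH_f products) - sum(dH_f reactants)
dH_rxn = -153.23 - (-173.79)
dH_rxn = 20.56 kJ:

20.56 kJ


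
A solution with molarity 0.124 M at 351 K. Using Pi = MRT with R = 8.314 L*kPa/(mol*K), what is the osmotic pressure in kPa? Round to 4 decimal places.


Osmotic pressure (van't Hoff): Pi = M*R*T.
RT = 8.314 * 351 = 2918.214
Pi = 0.124 * 2918.214
Pi = 361.858536 kPa, rounded to 4 dp:

361.8585 kPa


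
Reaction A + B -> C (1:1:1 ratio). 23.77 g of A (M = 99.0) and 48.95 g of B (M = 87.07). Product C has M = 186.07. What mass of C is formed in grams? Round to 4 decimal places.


Find moles of each reactant; the smaller value is the limiting reagent in a 1:1:1 reaction, so moles_C equals moles of the limiter.
n_A = mass_A / M_A = 23.77 / 99.0 = 0.240101 mol
n_B = mass_B / M_B = 48.95 / 87.07 = 0.562191 mol
Limiting reagent: A (smaller), n_limiting = 0.240101 mol
mass_C = n_limiting * M_C = 0.240101 * 186.07
mass_C = 44.67559307 g, rounded to 4 dp:

44.6756 g


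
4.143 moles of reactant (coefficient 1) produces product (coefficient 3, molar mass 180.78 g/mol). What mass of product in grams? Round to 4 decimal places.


Use the coefficient ratio to convert reactant moles to product moles, then multiply by the product's molar mass.
moles_P = moles_R * (coeff_P / coeff_R) = 4.143 * (3/1) = 12.429
mass_P = moles_P * M_P = 12.429 * 180.78
mass_P = 2246.91462 g, rounded to 4 dp:

2246.9146 g


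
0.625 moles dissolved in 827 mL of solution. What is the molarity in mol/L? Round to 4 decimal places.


Convert volume to liters: V_L = V_mL / 1000.
V_L = 827 / 1000 = 0.827 L
M = n / V_L = 0.625 / 0.827
M = 0.75574365 mol/L, rounded to 4 dp:

0.7557 mol/L


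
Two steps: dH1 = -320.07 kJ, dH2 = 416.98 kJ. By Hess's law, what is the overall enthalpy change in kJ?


Hess's law: enthalpy is a state function, so add the step enthalpies.
dH_total = dH1 + dH2 = -320.07 + (416.98)
dH_total = 96.91 kJ:

96.91 kJ


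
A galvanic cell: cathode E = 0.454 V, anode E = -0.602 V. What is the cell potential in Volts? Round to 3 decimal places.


Standard cell potential: E_cell = E_cathode - E_anode.
E_cell = 0.454 - (-0.602)
E_cell = 1.056 V, rounded to 3 dp:

1.056 V


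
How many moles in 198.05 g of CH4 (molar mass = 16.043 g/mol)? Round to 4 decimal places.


n = mass / M
n = 198.05 / 16.043
n = 12.34494795 mol, rounded to 4 dp:

12.3449 mol


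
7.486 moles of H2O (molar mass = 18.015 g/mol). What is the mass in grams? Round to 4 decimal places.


mass = n * M
mass = 7.486 * 18.015
mass = 134.86029 g, rounded to 4 dp:

134.8603 g


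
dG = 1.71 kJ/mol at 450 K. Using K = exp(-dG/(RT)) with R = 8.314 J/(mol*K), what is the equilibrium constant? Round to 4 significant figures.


dG is in kJ/mol; multiply by 1000 to match R in J/(mol*K).
RT = 8.314 * 450 = 3741.3 J/mol
exponent = -dG*1000 / (RT) = -(1.71*1000) / 3741.3 = -0.45706038
K = exp(-0.45706038)
K = 0.63314211, rounded to 4 significant figures:

0.6331


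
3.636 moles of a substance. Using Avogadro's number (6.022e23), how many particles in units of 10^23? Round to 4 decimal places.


N = n * NA, then divide by 1e23 for the requested units.
N / 1e23 = n * 6.022
N / 1e23 = 3.636 * 6.022
N / 1e23 = 21.895992, rounded to 4 dp:

21.8960


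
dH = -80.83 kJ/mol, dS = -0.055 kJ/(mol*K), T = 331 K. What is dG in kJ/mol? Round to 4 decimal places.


Gibbs: dG = dH - T*dS (consistent units, dS already in kJ/(mol*K)).
T*dS = 331 * -0.055 = -18.205
dG = -80.83 - (-18.205)
dG = -62.625 kJ/mol, rounded to 4 dp:

-62.6250 kJ/mol


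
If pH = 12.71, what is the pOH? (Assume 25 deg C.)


At 25 deg C, pH + pOH = 14.
pOH = 14 - pH = 14 - 12.71
pOH = 1.29:

1.29


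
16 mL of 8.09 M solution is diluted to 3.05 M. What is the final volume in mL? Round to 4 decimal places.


Dilution: M1*V1 = M2*V2, solve for V2.
V2 = M1*V1 / M2
V2 = 8.09 * 16 / 3.05
V2 = 129.44 / 3.05
V2 = 42.43934426 mL, rounded to 4 dp:

42.4393 mL


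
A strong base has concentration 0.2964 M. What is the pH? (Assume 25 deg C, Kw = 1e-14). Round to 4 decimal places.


A strong base dissociates completely, so [OH-] equals the given concentration.
pOH = -log10([OH-]) = -log10(0.2964) = 0.528122
pH = 14 - pOH = 14 - 0.528122
pH = 13.471878, rounded to 4 dp:

13.4719


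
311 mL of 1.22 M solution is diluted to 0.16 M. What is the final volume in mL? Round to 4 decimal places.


Dilution: M1*V1 = M2*V2, solve for V2.
V2 = M1*V1 / M2
V2 = 1.22 * 311 / 0.16
V2 = 379.42 / 0.16
V2 = 2371.375 mL, rounded to 4 dp:

2371.3750 mL


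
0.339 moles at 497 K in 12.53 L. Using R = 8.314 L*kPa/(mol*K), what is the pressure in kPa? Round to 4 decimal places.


PV = nRT, solve for P = nRT / V.
nRT = 0.339 * 8.314 * 497 = 1400.7677
P = 1400.7677 / 12.53
P = 111.79311253 kPa, rounded to 4 dp:

111.7931 kPa


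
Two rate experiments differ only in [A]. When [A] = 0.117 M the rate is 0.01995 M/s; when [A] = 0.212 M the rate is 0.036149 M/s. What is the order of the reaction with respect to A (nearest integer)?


Rate is proportional to [A]^n, so rate2/rate1 = ([A]2/[A]1)^n. Take logs to solve for n.
rate2/rate1 = 0.036149 / 0.01995 = 1.812
[A]2/[A]1 = 0.212 / 0.117 = 1.812
n = ln(1.812) / ln(1.812) = 1.0
Nearest integer order:

1


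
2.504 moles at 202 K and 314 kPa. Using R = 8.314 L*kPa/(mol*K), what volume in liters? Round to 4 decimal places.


PV = nRT, solve for V = nRT / P.
nRT = 2.504 * 8.314 * 202 = 4205.2877
V = 4205.2877 / 314
V = 13.39263599 L, rounded to 4 dp:

13.3926 L


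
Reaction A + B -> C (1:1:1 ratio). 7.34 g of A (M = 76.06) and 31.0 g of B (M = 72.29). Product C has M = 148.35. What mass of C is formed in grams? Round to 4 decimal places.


Find moles of each reactant; the smaller value is the limiting reagent in a 1:1:1 reaction, so moles_C equals moles of the limiter.
n_A = mass_A / M_A = 7.34 / 76.06 = 0.096503 mol
n_B = mass_B / M_B = 31.0 / 72.29 = 0.428828 mol
Limiting reagent: A (smaller), n_limiting = 0.096503 mol
mass_C = n_limiting * M_C = 0.096503 * 148.35
mass_C = 14.31622005 g, rounded to 4 dp:

14.3162 g


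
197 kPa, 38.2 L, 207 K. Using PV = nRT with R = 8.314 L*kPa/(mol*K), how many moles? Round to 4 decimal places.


PV = nRT, solve for n = PV / (RT).
PV = 197 * 38.2 = 7525.4
RT = 8.314 * 207 = 1720.998
n = 7525.4 / 1720.998
n = 4.37269538 mol, rounded to 4 dp:

4.3727 mol


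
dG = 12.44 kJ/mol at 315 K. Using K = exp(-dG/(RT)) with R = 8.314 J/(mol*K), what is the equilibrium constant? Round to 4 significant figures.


dG is in kJ/mol; multiply by 1000 to match R in J/(mol*K).
RT = 8.314 * 315 = 2618.91 J/mol
exponent = -dG*1000 / (RT) = -(12.44*1000) / 2618.91 = -4.75006778
K = exp(-4.75006778)
K = 0.0086511088, rounded to 4 significant figures:

0.008651


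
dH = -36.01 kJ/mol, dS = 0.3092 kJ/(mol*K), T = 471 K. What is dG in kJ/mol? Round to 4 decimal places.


Gibbs: dG = dH - T*dS (consistent units, dS already in kJ/(mol*K)).
T*dS = 471 * 0.3092 = 145.6332
dG = -36.01 - (145.6332)
dG = -181.6432 kJ/mol, rounded to 4 dp:

-181.6432 kJ/mol


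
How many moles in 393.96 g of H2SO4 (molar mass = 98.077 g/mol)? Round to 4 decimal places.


n = mass / M
n = 393.96 / 98.077
n = 4.01684391 mol, rounded to 4 dp:

4.0168 mol


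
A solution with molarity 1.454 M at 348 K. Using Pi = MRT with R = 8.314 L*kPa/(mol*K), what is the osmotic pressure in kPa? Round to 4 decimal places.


Osmotic pressure (van't Hoff): Pi = M*R*T.
RT = 8.314 * 348 = 2893.272
Pi = 1.454 * 2893.272
Pi = 4206.817488 kPa, rounded to 4 dp:

4206.8175 kPa


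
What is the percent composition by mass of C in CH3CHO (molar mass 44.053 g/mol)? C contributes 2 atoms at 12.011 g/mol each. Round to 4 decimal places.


pct = 100 * (n_elem * M_elem) / M_total
mass_contribution = 2 * 12.011 = 24.022 g/mol
pct = 100 * 24.022 / 44.053
pct = 54.52977096 %, rounded to 4 dp:

54.5298 %


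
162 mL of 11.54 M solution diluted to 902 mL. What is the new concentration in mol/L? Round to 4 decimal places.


Dilution: M1*V1 = M2*V2, solve for M2.
M2 = M1*V1 / V2
M2 = 11.54 * 162 / 902
M2 = 1869.48 / 902
M2 = 2.07259424 mol/L, rounded to 4 dp:

2.0726 mol/L


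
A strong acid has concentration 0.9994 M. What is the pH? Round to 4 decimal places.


A strong acid dissociates completely, so [H+] equals the given concentration.
pH = -log10([H+]) = -log10(0.9994)
pH = 0.00026065, rounded to 4 dp:

0.0003


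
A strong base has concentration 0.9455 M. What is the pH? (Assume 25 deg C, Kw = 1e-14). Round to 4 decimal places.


A strong base dissociates completely, so [OH-] equals the given concentration.
pOH = -log10([OH-]) = -log10(0.9455) = 0.024338
pH = 14 - pOH = 14 - 0.024338
pH = 13.975662, rounded to 4 dp:

13.9757


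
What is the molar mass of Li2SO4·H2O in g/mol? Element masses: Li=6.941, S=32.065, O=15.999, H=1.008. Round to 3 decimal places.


M = sum(count * atomic_mass) over atoms.
M = 2*6.941 + 1*32.065 + 5*15.999 + 2*1.008
M = 13.882 + 32.065 + 79.995 + 2.016
M = 127.958 g/mol, rounded to 3 dp:

127.958 g/mol


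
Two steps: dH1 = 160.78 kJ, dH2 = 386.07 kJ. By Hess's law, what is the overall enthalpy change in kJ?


Hess's law: enthalpy is a state function, so add the step enthalpies.
dH_total = dH1 + dH2 = 160.78 + (386.07)
dH_total = 546.85 kJ:

546.85 kJ


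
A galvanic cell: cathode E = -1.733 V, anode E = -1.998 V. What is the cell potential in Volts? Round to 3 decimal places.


Standard cell potential: E_cell = E_cathode - E_anode.
E_cell = -1.733 - (-1.998)
E_cell = 0.265 V, rounded to 3 dp:

0.265 V


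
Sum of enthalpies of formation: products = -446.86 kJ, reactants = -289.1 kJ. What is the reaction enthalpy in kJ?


dH_rxn = sum(dH_f products) - sum(dH_f reactants)
dH_rxn = -446.86 - (-289.1)
dH_rxn = -157.76 kJ:

-157.76 kJ


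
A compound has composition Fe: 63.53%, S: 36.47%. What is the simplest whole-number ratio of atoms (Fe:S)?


Assume 100 g of compound, divide each mass% by atomic mass to get moles, then normalize by the smallest to get a raw atom ratio.
Moles per 100 g: Fe: 63.53/55.845 = 1.1376, S: 36.47/32.065 = 1.1374
Raw ratio (divide by min = 1.1374): Fe: 1.0, S: 1.0
Multiply by 1 to clear fractions: Fe: 1.0 ~= 1, S: 1.0 ~= 1
Reduce by GCD to get the simplest whole-number ratio:

1:1


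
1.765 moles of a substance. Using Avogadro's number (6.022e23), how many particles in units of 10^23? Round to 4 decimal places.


N = n * NA, then divide by 1e23 for the requested units.
N / 1e23 = n * 6.022
N / 1e23 = 1.765 * 6.022
N / 1e23 = 10.62883, rounded to 4 dp:

10.6288


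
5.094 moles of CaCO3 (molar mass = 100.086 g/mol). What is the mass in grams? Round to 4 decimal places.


mass = n * M
mass = 5.094 * 100.086
mass = 509.838084 g, rounded to 4 dp:

509.8381 g


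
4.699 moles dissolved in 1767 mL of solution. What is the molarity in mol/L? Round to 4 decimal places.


Convert volume to liters: V_L = V_mL / 1000.
V_L = 1767 / 1000 = 1.767 L
M = n / V_L = 4.699 / 1.767
M = 2.65930956 mol/L, rounded to 4 dp:

2.6593 mol/L


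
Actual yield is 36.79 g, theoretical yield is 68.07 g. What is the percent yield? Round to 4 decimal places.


% yield = 100 * actual / theoretical
% yield = 100 * 36.79 / 68.07
% yield = 54.04730425 %, rounded to 4 dp:

54.0473 %


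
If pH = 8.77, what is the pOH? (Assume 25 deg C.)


At 25 deg C, pH + pOH = 14.
pOH = 14 - pH = 14 - 8.77
pOH = 5.23:

5.23


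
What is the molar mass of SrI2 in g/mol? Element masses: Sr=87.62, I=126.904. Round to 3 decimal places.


M = sum(count * atomic_mass) over atoms.
M = 1*87.62 + 2*126.904
M = 87.62 + 253.808
M = 341.428 g/mol, rounded to 3 dp:

341.428 g/mol


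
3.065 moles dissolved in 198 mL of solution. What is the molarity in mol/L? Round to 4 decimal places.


Convert volume to liters: V_L = V_mL / 1000.
V_L = 198 / 1000 = 0.198 L
M = n / V_L = 3.065 / 0.198
M = 15.47979798 mol/L, rounded to 4 dp:

15.4798 mol/L


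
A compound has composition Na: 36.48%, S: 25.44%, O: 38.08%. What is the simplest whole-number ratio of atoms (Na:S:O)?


Assume 100 g of compound, divide each mass% by atomic mass to get moles, then normalize by the smallest to get a raw atom ratio.
Moles per 100 g: Na: 36.48/22.99 = 1.5868, S: 25.44/32.065 = 0.7934, O: 38.08/15.999 = 2.3801
Raw ratio (divide by min = 0.7934): Na: 2.0, S: 1.0, O: 3.0
Multiply by 1 to clear fractions: Na: 2.0 ~= 2, S: 1.0 ~= 1, O: 3.0 ~= 3
Reduce by GCD to get the simplest whole-number ratio:

2:1:3


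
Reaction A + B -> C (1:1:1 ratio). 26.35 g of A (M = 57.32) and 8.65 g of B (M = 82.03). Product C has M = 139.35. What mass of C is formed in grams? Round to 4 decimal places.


Find moles of each reactant; the smaller value is the limiting reagent in a 1:1:1 reaction, so moles_C equals moles of the limiter.
n_A = mass_A / M_A = 26.35 / 57.32 = 0.4597 mol
n_B = mass_B / M_B = 8.65 / 82.03 = 0.105449 mol
Limiting reagent: B (smaller), n_limiting = 0.105449 mol
mass_C = n_limiting * M_C = 0.105449 * 139.35
mass_C = 14.69431815 g, rounded to 4 dp:

14.6943 g


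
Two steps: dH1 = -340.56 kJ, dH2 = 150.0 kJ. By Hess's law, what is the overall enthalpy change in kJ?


Hess's law: enthalpy is a state function, so add the step enthalpies.
dH_total = dH1 + dH2 = -340.56 + (150.0)
dH_total = -190.56 kJ:

-190.56 kJ


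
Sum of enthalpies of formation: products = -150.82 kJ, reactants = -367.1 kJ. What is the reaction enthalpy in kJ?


dH_rxn = sum(dH_f products) - sum(dH_f reactants)
dH_rxn = -150.82 - (-367.1)
dH_rxn = 216.28 kJ:

216.28 kJ
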